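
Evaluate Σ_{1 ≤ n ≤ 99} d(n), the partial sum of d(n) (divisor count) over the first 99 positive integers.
Σ_{n ≤ 99} d(n) = 473

Compute d(n) for each 1 ≤ n ≤ 99: d(1) = 1, d(2) = 2, d(3) = 2, d(4) = 3, d(5) = 2, d(6) = 4, d(7) = 2, d(8) = 4, d(9) = 3, d(10) = 4, d(11) = 2, d(12) = 6, d(13) = 2, d(14) = 4, d(15) = 4, d(16) = 5, d(17) = 2, d(18) = 6, d(19) = 2, d(20) = 6, d(21) = 4, d(22) = 4, d(23) = 2, d(24) = 8, d(25) = 3, d(26) = 4, d(27) = 4, d(28) = 6, d(29) = 2, d(30) = 8, d(31) = 2, d(32) = 6, d(33) = 4, d(34) = 4, d(35) = 4, d(36) = 9, d(37) = 2, d(38) = 4, d(39) = 4, d(40) = 8, d(41) = 2, d(42) = 8, d(43) = 2, d(44) = 6, d(45) = 6, d(46) = 4, d(47) = 2, d(48) = 10, d(49) = 3, d(50) = 6, d(51) = 4, d(52) = 6, d(53) = 2, d(54) = 8, d(55) = 4, d(56) = 8, d(57) = 4, d(58) = 4, d(59) = 2, d(60) = 12, d(61) = 2, d(62) = 4, d(63) = 6, d(64) = 7, d(65) = 4, d(66) = 8, d(67) = 2, d(68) = 6, d(69) = 4, d(70) = 8, d(71) = 2, d(72) = 12, d(73) = 2, d(74) = 4, d(75) = 6, d(76) = 6, d(77) = 4, d(78) = 8, d(79) = 2, d(80) = 10, d(81) = 5, d(82) = 4, d(83) = 2, d(84) = 12, d(85) = 4, d(86) = 4, d(87) = 4, d(88) = 8, d(89) = 2, d(90) = 12, d(91) = 4, d(92) = 6, d(93) = 4, d(94) = 4, d(95) = 4, d(96) = 12, d(97) = 2, d(98) = 6, d(99) = 6. Summing all 99 values: 473. (Dirichlet's divisor formula: Σ_{n ≤ x} d(n) = x ln(x) + (2γ − 1) x + O(√x). For x = 99, the asymptotic estimate is ≈ 470.21.)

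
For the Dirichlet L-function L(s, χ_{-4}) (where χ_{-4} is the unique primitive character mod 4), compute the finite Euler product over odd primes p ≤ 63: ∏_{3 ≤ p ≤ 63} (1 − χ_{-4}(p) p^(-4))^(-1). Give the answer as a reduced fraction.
∏ = 81934214988902113115031508050672702841756592198516788686922065253543/82850154482442028729801746725895742819441886414557775886809038848000

The odd primes p ≤ 63 are [3, 5, 7, 11, 13, 17, 19, 23, 29, 31, 37, 41, 43, 47, 53, 59, 61]. For each, χ(p) = 1 if p ≡ 1 mod 4, χ(p) = −1 if p ≡ 3 mod 4. Taking (1 − χ(p)/p^4)^(-1) = p^4/(p^4 − χ(p)): (1 − (-1)/3^4)^(-1) · (1 − (1)/5^4)^(-1) · (1 − (-1)/7^4)^(-1) · (1 − (-1)/11^4)^(-1) · (1 − (1)/13^4)^(-1) · (1 − (1)/17^4)^(-1) · (1 − (-1)/19^4)^(-1) · (1 − (-1)/23^4)^(-1) · (1 − (1)/29^4)^(-1) · (1 − (-1)/31^4)^(-1) · (1 − (1)/37^4)^(-1) · (1 − (1)/41^4)^(-1) · (1 − (-1)/43^4)^(-1) · (1 − (-1)/47^4)^(-1) · (1 − (1)/53^4)^(-1) · (1 − (-1)/59^4)^(-1) · (1 − (1)/61^4)^(-1) = 81934214988902113115031508050672702841756592198516788686922065253543/82850154482442028729801746725895742819441886414557775886809038848000.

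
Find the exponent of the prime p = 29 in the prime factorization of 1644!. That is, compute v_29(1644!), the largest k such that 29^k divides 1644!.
v_29(1644!) = 57

Legendre's formula: v_p(n!) = Σ_{k ≥ 1} ⌊n / p^k⌋. For p = 29, n = 1644, the terms are:
  ⌊1644/29^1⌋ = ⌊1644/29⌋ = 56
  ⌊1644/29^2⌋ = ⌊1644/841⌋ = 1
(the next term ⌊1644/29^3⌋ = 0, terminating the sum). Summing: v_29(1644!) = 56 + 1 = 57.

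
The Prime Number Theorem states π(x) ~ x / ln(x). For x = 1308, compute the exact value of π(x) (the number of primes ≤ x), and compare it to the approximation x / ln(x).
π(1308) = 214;  x/ln(x) ≈ 182.27;  relative error ≈ 14.83%.

Directly count primes up to 1308: π(1308) = 214. The PNT approximation gives 1308/ln(1308) ≈ 1308/7.17625 ≈ 182.27. Relative error (π(x) − x/ln(x)) / π(x) ≈ 14.83%; the approximation is known to undercount slightly (Li(x) is a better estimate).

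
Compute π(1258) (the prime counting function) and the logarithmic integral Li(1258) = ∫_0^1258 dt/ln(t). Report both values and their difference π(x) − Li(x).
π(1258) = 204;  Li(1258) ≈ 214.33;  π(x) − Li(x) ≈ -10.33.

Direct count of primes ≤ 1258 gives π(1258) = 204. Numerical evaluation of the logarithmic integral gives Li(1258) ≈ 214.33. The difference π(x) − Li(x) ≈ -10.33 is typically negative for small/moderate x (Li(x) overestimates), though Littlewood's theorem shows this sign changes infinitely often.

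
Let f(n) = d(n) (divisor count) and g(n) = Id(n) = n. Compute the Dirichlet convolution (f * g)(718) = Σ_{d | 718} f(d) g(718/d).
(d * Id)(718) = 1444

Divisors of 718: [1, 2, 359, 718]. For each d | 718:
  d = 1: d(1) · Id(718/1) = 1 · 718 = 718
  d = 2: d(2) · Id(718/2) = 2 · 359 = 718
  d = 359: d(359) · Id(718/359) = 2 · 2 = 4
  d = 718: d(718) · Id(718/718) = 4 · 1 = 4
Summing: (d * Id)(718) = 718 + 718 + 4 + 4 = 1444.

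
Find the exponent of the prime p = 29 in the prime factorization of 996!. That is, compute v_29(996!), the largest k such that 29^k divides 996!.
v_29(996!) = 35

Legendre's formula: v_p(n!) = Σ_{k ≥ 1} ⌊n / p^k⌋. For p = 29, n = 996, the terms are:
  ⌊996/29^1⌋ = ⌊996/29⌋ = 34
  ⌊996/29^2⌋ = ⌊996/841⌋ = 1
(the next term ⌊996/29^3⌋ = 0, terminating the sum). Summing: v_29(996!) = 34 + 1 = 35.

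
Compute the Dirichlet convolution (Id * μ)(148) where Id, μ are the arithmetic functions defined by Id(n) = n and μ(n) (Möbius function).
(Id * μ)(148) = 72

Divisors of 148: [1, 2, 4, 37, 74, 148]. For each d | 148:
  d = 1: Id(1) · μ(148/1) = 1 · 0 = 0
  d = 2: Id(2) · μ(148/2) = 2 · 1 = 2
  d = 4: Id(4) · μ(148/4) = 4 · -1 = -4
  d = 37: Id(37) · μ(148/37) = 37 · 0 = 0
  d = 74: Id(74) · μ(148/74) = 74 · -1 = -74
  d = 148: Id(148) · μ(148/148) = 148 · 1 = 148
Summing: (Id * μ)(148) = 0 + 2 + -4 + 0 + -74 + 148 = 72.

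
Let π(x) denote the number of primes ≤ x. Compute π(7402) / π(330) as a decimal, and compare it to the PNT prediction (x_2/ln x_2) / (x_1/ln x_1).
π(7402)/π(330) = 939/66 ≈ 14.2273;  PNT prediction ≈ 14.5996.

π(330) = 66 and π(7402) = 939, so π(7402)/π(330) ≈ 14.2273. The PNT-predicted ratio is (7402/ln(7402)) / (330/ln(330)) ≈ 14.5996. The two agree to within a few percent, as expected.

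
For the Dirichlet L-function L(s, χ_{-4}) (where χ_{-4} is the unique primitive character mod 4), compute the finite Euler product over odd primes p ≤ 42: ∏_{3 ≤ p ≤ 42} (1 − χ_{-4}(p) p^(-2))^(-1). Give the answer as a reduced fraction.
∏ = 229680782632694823859/250495395975659520000

The odd primes p ≤ 42 are [3, 5, 7, 11, 13, 17, 19, 23, 29, 31, 37, 41]. For each, χ(p) = 1 if p ≡ 1 mod 4, χ(p) = −1 if p ≡ 3 mod 4. Taking (1 − χ(p)/p^2)^(-1) = p^2/(p^2 − χ(p)): (1 − (-1)/3^2)^(-1) · (1 − (1)/5^2)^(-1) · (1 − (-1)/7^2)^(-1) · (1 − (-1)/11^2)^(-1) · (1 − (1)/13^2)^(-1) · (1 − (1)/17^2)^(-1) · (1 − (-1)/19^2)^(-1) · (1 − (-1)/23^2)^(-1) · (1 − (1)/29^2)^(-1) · (1 − (-1)/31^2)^(-1) · (1 − (1)/37^2)^(-1) · (1 − (1)/41^2)^(-1) = 229680782632694823859/250495395975659520000.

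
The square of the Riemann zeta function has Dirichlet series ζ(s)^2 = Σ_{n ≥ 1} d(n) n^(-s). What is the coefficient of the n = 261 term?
d(261) = 6

ζ(s)^2 = (Σ 1/m^s)(Σ 1/k^s). The coefficient of 1/n^s in the product is the number of ordered pairs (m, k) with mk = n, which equals d(n). For n = 261, divisors are [1, 3, 9, 29, 87, 261], so d(261) = 6.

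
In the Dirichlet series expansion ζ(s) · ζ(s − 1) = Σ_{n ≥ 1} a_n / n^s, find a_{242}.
σ(242) = 399

In the product (Σ m^0/m^s)(Σ k / k^s) = Σ (Σ_{d | n} d) / n^s, the coefficient of 1/n^s is σ(n) = Σ_{d | n} d. For n = 242, divisors are [1, 2, 11, 22, 121, 242]; summing: σ(242) = 399.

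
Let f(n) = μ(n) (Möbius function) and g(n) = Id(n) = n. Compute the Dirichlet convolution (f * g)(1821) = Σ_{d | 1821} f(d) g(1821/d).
(μ * Id)(1821) = 1212

Divisors of 1821: [1, 3, 607, 1821]. For each d | 1821:
  d = 1: μ(1) · Id(1821/1) = 1 · 1821 = 1821
  d = 3: μ(3) · Id(1821/3) = -1 · 607 = -607
  d = 607: μ(607) · Id(1821/607) = -1 · 3 = -3
  d = 1821: μ(1821) · Id(1821/1821) = 1 · 1 = 1
Summing: (μ * Id)(1821) = 1821 + -607 + -3 + 1 = 1212.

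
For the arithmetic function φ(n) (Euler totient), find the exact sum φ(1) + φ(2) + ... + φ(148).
Σ_{n ≤ 148} φ(n) = 6670

Compute φ(n) for each 1 ≤ n ≤ 148: φ(1) = 1, φ(2) = 1, φ(3) = 2, φ(4) = 2, φ(5) = 4, φ(6) = 2, φ(7) = 6, φ(8) = 4, φ(9) = 6, φ(10) = 4, φ(11) = 10, φ(12) = 4, φ(13) = 12, φ(14) = 6, φ(15) = 8, φ(16) = 8, φ(17) = 16, φ(18) = 6, φ(19) = 18, φ(20) = 8, φ(21) = 12, φ(22) = 10, φ(23) = 22, φ(24) = 8, φ(25) = 20, φ(26) = 12, φ(27) = 18, φ(28) = 12, φ(29) = 28, φ(30) = 8, φ(31) = 30, φ(32) = 16, φ(33) = 20, φ(34) = 16, φ(35) = 24, φ(36) = 12, φ(37) = 36, φ(38) = 18, φ(39) = 24, φ(40) = 16, φ(41) = 40, φ(42) = 12, φ(43) = 42, φ(44) = 20, φ(45) = 24, φ(46) = 22, φ(47) = 46, φ(48) = 16, φ(49) = 42, φ(50) = 20, φ(51) = 32, φ(52) = 24, φ(53) = 52, φ(54) = 18, φ(55) = 40, φ(56) = 24, φ(57) = 36, φ(58) = 28, φ(59) = 58, φ(60) = 16, φ(61) = 60, φ(62) = 30, φ(63) = 36, φ(64) = 32, φ(65) = 48, φ(66) = 20, φ(67) = 66, φ(68) = 32, φ(69) = 44, φ(70) = 24, φ(71) = 70, φ(72) = 24, φ(73) = 72, φ(74) = 36, φ(75) = 40, φ(76) = 36, φ(77) = 60, φ(78) = 24, φ(79) = 78, φ(80) = 32, φ(81) = 54, φ(82) = 40, φ(83) = 82, φ(84) = 24, φ(85) = 64, φ(86) = 42, φ(87) = 56, φ(88) = 40, φ(89) = 88, φ(90) = 24, φ(91) = 72, φ(92) = 44, φ(93) = 60, φ(94) = 46, φ(95) = 72, φ(96) = 32, φ(97) = 96, φ(98) = 42, φ(99) = 60, φ(100) = 40, φ(101) = 100, φ(102) = 32, φ(103) = 102, φ(104) = 48, φ(105) = 48, φ(106) = 52, φ(107) = 106, φ(108) = 36, φ(109) = 108, φ(110) = 40, φ(111) = 72, φ(112) = 48, φ(113) = 112, φ(114) = 36, φ(115) = 88, φ(116) = 56, φ(117) = 72, φ(118) = 58, φ(119) = 96, φ(120) = 32, φ(121) = 110, φ(122) = 60, φ(123) = 80, φ(124) = 60, φ(125) = 100, φ(126) = 36, φ(127) = 126, φ(128) = 64, φ(129) = 84, φ(130) = 48, φ(131) = 130, φ(132) = 40, φ(133) = 108, φ(134) = 66, φ(135) = 72, φ(136) = 64, φ(137) = 136, φ(138) = 44, φ(139) = 138, φ(140) = 48, φ(141) = 92, φ(142) = 70, φ(143) = 120, φ(144) = 48, φ(145) = 112, φ(146) = 72, φ(147) = 84, φ(148) = 72. Summing all 148 values: 6670. (Average order: Σ_{n ≤ x} φ(n) ~ (3/π²) x². For x = 148, (3/π²)·148² ≈ 6658.02.)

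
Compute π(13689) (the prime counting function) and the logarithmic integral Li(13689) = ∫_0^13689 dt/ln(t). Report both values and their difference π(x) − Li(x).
π(13689) = 1617;  Li(13689) ≈ 1639.64;  π(x) − Li(x) ≈ -22.64.

Direct count of primes ≤ 13689 gives π(13689) = 1617. Numerical evaluation of the logarithmic integral gives Li(13689) ≈ 1639.64. The difference π(x) − Li(x) ≈ -22.64 is typically negative for small/moderate x (Li(x) overestimates), though Littlewood's theorem shows this sign changes infinitely often.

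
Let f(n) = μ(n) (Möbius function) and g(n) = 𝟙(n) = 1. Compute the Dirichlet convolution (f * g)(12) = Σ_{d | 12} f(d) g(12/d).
(μ * 𝟙)(12) = 0

Divisors of 12: [1, 2, 3, 4, 6, 12]. For each d | 12:
  d = 1: μ(1) · 𝟙(12/1) = 1 · 1 = 1
  d = 2: μ(2) · 𝟙(12/2) = -1 · 1 = -1
  d = 3: μ(3) · 𝟙(12/3) = -1 · 1 = -1
  d = 4: μ(4) · 𝟙(12/4) = 0 · 1 = 0
  d = 6: μ(6) · 𝟙(12/6) = 1 · 1 = 1
  d = 12: μ(12) · 𝟙(12/12) = 0 · 1 = 0
Summing: (μ * 𝟙)(12) = 1 + -1 + -1 + 0 + 1 + 0 = 0.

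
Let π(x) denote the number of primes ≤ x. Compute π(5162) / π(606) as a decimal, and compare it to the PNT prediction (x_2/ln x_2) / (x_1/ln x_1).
π(5162)/π(606) = 687/110 ≈ 6.2455;  PNT prediction ≈ 6.3837.

π(606) = 110 and π(5162) = 687, so π(5162)/π(606) ≈ 6.2455. The PNT-predicted ratio is (5162/ln(5162)) / (606/ln(606)) ≈ 6.3837. The two agree to within a few percent, as expected.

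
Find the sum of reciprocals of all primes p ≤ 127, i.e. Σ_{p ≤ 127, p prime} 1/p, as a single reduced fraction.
Σ 1/p = 7457575819106455685806801283735357697478405891621/4014476939333036189094441199026045136645885247730

π(127) = 31, so the primes ≤ 127 are [2, 3, 5, 7, 11, 13, 17, 19, 23, 29, 31, 37, 41, 43, 47, 53, 59, 61, 67, 71, 73, 79, 83, 89, 97, 101, 103, 107, 109, 113, 127]. Summing 1/p over these primes: 7457575819106455685806801283735357697478405891621/4014476939333036189094441199026045136645885247730 ≈ 1.8577. Mertens estimate ln ln(127) + 0.2615 ≈ 1.8393.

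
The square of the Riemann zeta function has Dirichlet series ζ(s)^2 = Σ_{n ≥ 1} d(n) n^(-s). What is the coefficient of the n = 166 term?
d(166) = 4

ζ(s)^2 = (Σ 1/m^s)(Σ 1/k^s). The coefficient of 1/n^s in the product is the number of ordered pairs (m, k) with mk = n, which equals d(n). For n = 166, divisors are [1, 2, 83, 166], so d(166) = 4.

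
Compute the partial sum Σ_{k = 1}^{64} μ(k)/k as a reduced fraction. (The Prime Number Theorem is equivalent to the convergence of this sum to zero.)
Σ μ(k)/k = 1874648830674470878723/117288381359406970983270

Values of μ(k) for 1 ≤ k ≤ 64: μ(1) = 1, μ(2) = -1, μ(3) = -1, μ(5) = -1, μ(6) = 1, μ(7) = -1, μ(10) = 1, μ(11) = -1, μ(13) = -1, μ(14) = 1, μ(15) = 1, μ(17) = -1, μ(19) = -1, μ(21) = 1, μ(22) = 1, μ(23) = -1, μ(26) = 1, μ(29) = -1, μ(30) = -1, μ(31) = -1, μ(33) = 1, μ(34) = 1, μ(35) = 1, μ(37) = -1, μ(38) = 1, μ(39) = 1, μ(41) = -1, μ(42) = -1, μ(43) = -1, μ(46) = 1, μ(47) = -1, μ(51) = 1, μ(53) = -1, μ(55) = 1, μ(57) = 1, μ(58) = 1, μ(59) = -1, μ(61) = -1, μ(62) = 1, with μ = 0 on non-squarefree integers. Summing μ(k)/k for k where μ(k) ≠ 0 gives 1874648830674470878723/117288381359406970983270 ≈ 0.0160. (PNT ⟺ this sum → 0 as n → ∞.)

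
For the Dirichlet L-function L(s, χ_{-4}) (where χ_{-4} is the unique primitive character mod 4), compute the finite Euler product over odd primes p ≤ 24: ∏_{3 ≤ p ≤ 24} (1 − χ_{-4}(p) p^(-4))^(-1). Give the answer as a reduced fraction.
∏ = 2907090265708363109850475/2939590979896221115088896

The odd primes p ≤ 24 are [3, 5, 7, 11, 13, 17, 19, 23]. For each, χ(p) = 1 if p ≡ 1 mod 4, χ(p) = −1 if p ≡ 3 mod 4. Taking (1 − χ(p)/p^4)^(-1) = p^4/(p^4 − χ(p)): (1 − (-1)/3^4)^(-1) · (1 − (1)/5^4)^(-1) · (1 − (-1)/7^4)^(-1) · (1 − (-1)/11^4)^(-1) · (1 − (1)/13^4)^(-1) · (1 − (1)/17^4)^(-1) · (1 − (-1)/19^4)^(-1) · (1 − (-1)/23^4)^(-1) = 2907090265708363109850475/2939590979896221115088896.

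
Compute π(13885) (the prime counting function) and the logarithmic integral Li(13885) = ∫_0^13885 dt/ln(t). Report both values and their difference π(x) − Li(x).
π(13885) = 1641;  Li(13885) ≈ 1660.21;  π(x) − Li(x) ≈ -19.21.

Direct count of primes ≤ 13885 gives π(13885) = 1641. Numerical evaluation of the logarithmic integral gives Li(13885) ≈ 1660.21. The difference π(x) − Li(x) ≈ -19.21 is typically negative for small/moderate x (Li(x) overestimates), though Littlewood's theorem shows this sign changes infinitely often.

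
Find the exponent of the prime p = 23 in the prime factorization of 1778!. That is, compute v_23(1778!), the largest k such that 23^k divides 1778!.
v_23(1778!) = 80

Legendre's formula: v_p(n!) = Σ_{k ≥ 1} ⌊n / p^k⌋. For p = 23, n = 1778, the terms are:
  ⌊1778/23^1⌋ = ⌊1778/23⌋ = 77
  ⌊1778/23^2⌋ = ⌊1778/529⌋ = 3
(the next term ⌊1778/23^3⌋ = 0, terminating the sum). Summing: v_23(1778!) = 77 + 3 = 80.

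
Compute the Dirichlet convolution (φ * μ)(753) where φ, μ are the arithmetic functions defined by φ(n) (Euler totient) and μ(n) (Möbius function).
(φ * μ)(753) = 249

Divisors of 753: [1, 3, 251, 753]. For each d | 753:
  d = 1: φ(1) · μ(753/1) = 1 · 1 = 1
  d = 3: φ(3) · μ(753/3) = 2 · -1 = -2
  d = 251: φ(251) · μ(753/251) = 250 · -1 = -250
  d = 753: φ(753) · μ(753/753) = 500 · 1 = 500
Summing: (φ * μ)(753) = 1 + -2 + -250 + 500 = 249.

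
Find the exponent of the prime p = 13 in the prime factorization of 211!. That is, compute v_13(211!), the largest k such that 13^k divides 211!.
v_13(211!) = 17

Legendre's formula: v_p(n!) = Σ_{k ≥ 1} ⌊n / p^k⌋. For p = 13, n = 211, the terms are:
  ⌊211/13^1⌋ = ⌊211/13⌋ = 16
  ⌊211/13^2⌋ = ⌊211/169⌋ = 1
(the next term ⌊211/13^3⌋ = 0, terminating the sum). Summing: v_13(211!) = 16 + 1 = 17.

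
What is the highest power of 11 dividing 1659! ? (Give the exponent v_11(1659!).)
v_11(1659!) = 164

Legendre's formula: v_p(n!) = Σ_{k ≥ 1} ⌊n / p^k⌋. For p = 11, n = 1659, the terms are:
  ⌊1659/11^1⌋ = ⌊1659/11⌋ = 150
  ⌊1659/11^2⌋ = ⌊1659/121⌋ = 13
  ⌊1659/11^3⌋ = ⌊1659/1331⌋ = 1
(the next term ⌊1659/11^4⌋ = 0, terminating the sum). Summing: v_11(1659!) = 150 + 13 + 1 = 164.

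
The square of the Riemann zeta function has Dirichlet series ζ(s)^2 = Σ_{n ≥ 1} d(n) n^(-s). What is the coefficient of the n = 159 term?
d(159) = 4

ζ(s)^2 = (Σ 1/m^s)(Σ 1/k^s). The coefficient of 1/n^s in the product is the number of ordered pairs (m, k) with mk = n, which equals d(n). For n = 159, divisors are [1, 3, 53, 159], so d(159) = 4.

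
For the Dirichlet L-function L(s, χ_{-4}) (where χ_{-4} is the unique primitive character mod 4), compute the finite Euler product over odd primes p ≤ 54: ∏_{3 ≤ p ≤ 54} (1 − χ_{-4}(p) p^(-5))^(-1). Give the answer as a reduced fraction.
∏ = 241552412610573346540717288090615330738043013683948985221451329316738054554305/242484077809603940117660402752750309983134701869309180441833184178683110227968

The odd primes p ≤ 54 are [3, 5, 7, 11, 13, 17, 19, 23, 29, 31, 37, 41, 43, 47, 53]. For each, χ(p) = 1 if p ≡ 1 mod 4, χ(p) = −1 if p ≡ 3 mod 4. Taking (1 − χ(p)/p^5)^(-1) = p^5/(p^5 − χ(p)): (1 − (-1)/3^5)^(-1) · (1 − (1)/5^5)^(-1) · (1 − (-1)/7^5)^(-1) · (1 − (-1)/11^5)^(-1) · (1 − (1)/13^5)^(-1) · (1 − (1)/17^5)^(-1) · (1 − (-1)/19^5)^(-1) · (1 − (-1)/23^5)^(-1) · (1 − (1)/29^5)^(-1) · (1 − (-1)/31^5)^(-1) · (1 − (1)/37^5)^(-1) · (1 − (1)/41^5)^(-1) · (1 − (-1)/43^5)^(-1) · (1 − (-1)/47^5)^(-1) · (1 − (1)/53^5)^(-1) = 241552412610573346540717288090615330738043013683948985221451329316738054554305/242484077809603940117660402752750309983134701869309180441833184178683110227968.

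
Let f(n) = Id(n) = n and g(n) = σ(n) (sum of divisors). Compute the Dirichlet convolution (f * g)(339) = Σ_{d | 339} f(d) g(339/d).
(Id * σ)(339) = 1589

Divisors of 339: [1, 3, 113, 339]. For each d | 339:
  d = 1: Id(1) · σ(339/1) = 1 · 456 = 456
  d = 3: Id(3) · σ(339/3) = 3 · 114 = 342
  d = 113: Id(113) · σ(339/113) = 113 · 4 = 452
  d = 339: Id(339) · σ(339/339) = 339 · 1 = 339
Summing: (Id * σ)(339) = 456 + 342 + 452 + 339 = 1589.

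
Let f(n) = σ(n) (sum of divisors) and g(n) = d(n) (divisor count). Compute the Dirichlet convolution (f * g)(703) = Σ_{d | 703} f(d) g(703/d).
(σ * d)(703) = 880

Divisors of 703: [1, 19, 37, 703]. For each d | 703:
  d = 1: σ(1) · d(703/1) = 1 · 4 = 4
  d = 19: σ(19) · d(703/19) = 20 · 2 = 40
  d = 37: σ(37) · d(703/37) = 38 · 2 = 76
  d = 703: σ(703) · d(703/703) = 760 · 1 = 760
Summing: (σ * d)(703) = 4 + 40 + 76 + 760 = 880.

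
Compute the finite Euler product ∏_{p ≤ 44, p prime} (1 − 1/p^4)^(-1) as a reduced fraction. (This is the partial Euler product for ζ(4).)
∏ = 68304364739414847787103076142881583957543/63109073443906486560772797235200000000000

The primes p ≤ 44 are [2, 3, 5, 7, 11, 13, 17, 19, 23, 29, 31, 37, 41, 43]. For each prime, (1 − 1/p^4)^(-1) = p^4 / (p^4 − 1). The product is (1 − 1/2^4)^(-1), (1 − 1/3^4)^(-1), (1 − 1/5^4)^(-1), (1 − 1/7^4)^(-1), (1 − 1/11^4)^(-1), (1 − 1/13^4)^(-1), (1 − 1/17^4)^(-1), (1 − 1/19^4)^(-1), (1 − 1/23^4)^(-1), (1 − 1/29^4)^(-1), (1 − 1/31^4)^(-1), (1 − 1/37^4)^(-1), (1 − 1/41^4)^(-1), (1 − 1/43^4)^(-1) = ∏ p^4 / (p^4 − 1) = 68304364739414847787103076142881583957543/63109073443906486560772797235200000000000.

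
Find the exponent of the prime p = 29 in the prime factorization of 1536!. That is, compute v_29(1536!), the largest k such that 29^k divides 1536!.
v_29(1536!) = 53

Legendre's formula: v_p(n!) = Σ_{k ≥ 1} ⌊n / p^k⌋. For p = 29, n = 1536, the terms are:
  ⌊1536/29^1⌋ = ⌊1536/29⌋ = 52
  ⌊1536/29^2⌋ = ⌊1536/841⌋ = 1
(the next term ⌊1536/29^3⌋ = 0, terminating the sum). Summing: v_29(1536!) = 52 + 1 = 53.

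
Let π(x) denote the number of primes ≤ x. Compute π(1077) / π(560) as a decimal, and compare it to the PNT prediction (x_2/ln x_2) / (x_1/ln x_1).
π(1077)/π(560) = 180/102 ≈ 1.7647;  PNT prediction ≈ 1.7431.

π(560) = 102 and π(1077) = 180, so π(1077)/π(560) ≈ 1.7647. The PNT-predicted ratio is (1077/ln(1077)) / (560/ln(560)) ≈ 1.7431. The two agree to within a few percent, as expected.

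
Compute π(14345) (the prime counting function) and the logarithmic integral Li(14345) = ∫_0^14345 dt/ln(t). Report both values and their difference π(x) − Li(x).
π(14345) = 1682;  Li(14345) ≈ 1708.35;  π(x) − Li(x) ≈ -26.35.

Direct count of primes ≤ 14345 gives π(14345) = 1682. Numerical evaluation of the logarithmic integral gives Li(14345) ≈ 1708.35. The difference π(x) − Li(x) ≈ -26.35 is typically negative for small/moderate x (Li(x) overestimates), though Littlewood's theorem shows this sign changes infinitely often.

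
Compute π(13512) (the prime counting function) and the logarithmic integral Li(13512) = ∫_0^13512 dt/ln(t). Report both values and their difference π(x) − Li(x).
π(13512) = 1600;  Li(13512) ≈ 1621.05;  π(x) − Li(x) ≈ -21.05.

Direct count of primes ≤ 13512 gives π(13512) = 1600. Numerical evaluation of the logarithmic integral gives Li(13512) ≈ 1621.05. The difference π(x) − Li(x) ≈ -21.05 is typically negative for small/moderate x (Li(x) overestimates), though Littlewood's theorem shows this sign changes infinitely often.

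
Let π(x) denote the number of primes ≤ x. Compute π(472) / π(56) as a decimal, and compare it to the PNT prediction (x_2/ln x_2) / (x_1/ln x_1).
π(472)/π(56) = 91/16 ≈ 5.6875;  PNT prediction ≈ 5.5105.

π(56) = 16 and π(472) = 91, so π(472)/π(56) ≈ 5.6875. The PNT-predicted ratio is (472/ln(472)) / (56/ln(56)) ≈ 5.5105. The two agree to within a few percent, as expected.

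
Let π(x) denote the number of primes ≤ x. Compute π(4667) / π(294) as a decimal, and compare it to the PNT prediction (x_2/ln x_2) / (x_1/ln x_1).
π(4667)/π(294) = 631/62 ≈ 10.1774;  PNT prediction ≈ 10.6793.

π(294) = 62 and π(4667) = 631, so π(4667)/π(294) ≈ 10.1774. The PNT-predicted ratio is (4667/ln(4667)) / (294/ln(294)) ≈ 10.6793. The two agree to within a few percent, as expected.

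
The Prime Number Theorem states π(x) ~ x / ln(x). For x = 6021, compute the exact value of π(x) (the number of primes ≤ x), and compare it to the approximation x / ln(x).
π(6021) = 785;  x/ln(x) ≈ 691.83;  relative error ≈ 11.87%.

Directly count primes up to 6021: π(6021) = 785. The PNT approximation gives 6021/ln(6021) ≈ 6021/8.70301 ≈ 691.83. Relative error (π(x) − x/ln(x)) / π(x) ≈ 11.87%; the approximation is known to undercount slightly (Li(x) is a better estimate).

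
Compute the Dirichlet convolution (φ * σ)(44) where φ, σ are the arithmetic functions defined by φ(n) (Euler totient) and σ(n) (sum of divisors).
(φ * σ)(44) = 264

Divisors of 44: [1, 2, 4, 11, 22, 44]. For each d | 44:
  d = 1: φ(1) · σ(44/1) = 1 · 84 = 84
  d = 2: φ(2) · σ(44/2) = 1 · 36 = 36
  d = 4: φ(4) · σ(44/4) = 2 · 12 = 24
  d = 11: φ(11) · σ(44/11) = 10 · 7 = 70
  d = 22: φ(22) · σ(44/22) = 10 · 3 = 30
  d = 44: φ(44) · σ(44/44) = 20 · 1 = 20
Summing: (φ * σ)(44) = 84 + 36 + 24 + 70 + 30 + 20 = 264.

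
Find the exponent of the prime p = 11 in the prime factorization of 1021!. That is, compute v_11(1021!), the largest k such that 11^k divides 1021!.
v_11(1021!) = 100

Legendre's formula: v_p(n!) = Σ_{k ≥ 1} ⌊n / p^k⌋. For p = 11, n = 1021, the terms are:
  ⌊1021/11^1⌋ = ⌊1021/11⌋ = 92
  ⌊1021/11^2⌋ = ⌊1021/121⌋ = 8
(the next term ⌊1021/11^3⌋ = 0, terminating the sum). Summing: v_11(1021!) = 92 + 8 = 100.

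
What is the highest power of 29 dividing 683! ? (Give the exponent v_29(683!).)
v_29(683!) = 23

Legendre's formula: v_p(n!) = Σ_{k ≥ 1} ⌊n / p^k⌋. For p = 29, n = 683, the terms are:
  ⌊683/29^1⌋ = ⌊683/29⌋ = 23
(the next term ⌊683/29^2⌋ = 0, terminating the sum). Summing: v_29(683!) = 23 = 23.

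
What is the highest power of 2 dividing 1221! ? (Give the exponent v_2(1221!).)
v_2(1221!) = 1216

Legendre's formula: v_p(n!) = Σ_{k ≥ 1} ⌊n / p^k⌋. For p = 2, n = 1221, the terms are:
  ⌊1221/2^1⌋ = ⌊1221/2⌋ = 610
  ⌊1221/2^2⌋ = ⌊1221/4⌋ = 305
  ⌊1221/2^3⌋ = ⌊1221/8⌋ = 152
  ⌊1221/2^4⌋ = ⌊1221/16⌋ = 76
  ⌊1221/2^5⌋ = ⌊1221/32⌋ = 38
  ⌊1221/2^6⌋ = ⌊1221/64⌋ = 19
  ⌊1221/2^7⌋ = ⌊1221/128⌋ = 9
  ⌊1221/2^8⌋ = ⌊1221/256⌋ = 4
  ⌊1221/2^9⌋ = ⌊1221/512⌋ = 2
  ⌊1221/2^10⌋ = ⌊1221/1024⌋ = 1
(the next term ⌊1221/2^11⌋ = 0, terminating the sum). Summing: v_2(1221!) = 610 + 305 + 152 + 76 + 38 + 19 + 9 + 4 + 2 + 1 = 1216.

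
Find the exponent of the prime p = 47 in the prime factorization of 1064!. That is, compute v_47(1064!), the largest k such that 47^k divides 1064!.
v_47(1064!) = 22

Legendre's formula: v_p(n!) = Σ_{k ≥ 1} ⌊n / p^k⌋. For p = 47, n = 1064, the terms are:
  ⌊1064/47^1⌋ = ⌊1064/47⌋ = 22
(the next term ⌊1064/47^2⌋ = 0, terminating the sum). Summing: v_47(1064!) = 22 = 22.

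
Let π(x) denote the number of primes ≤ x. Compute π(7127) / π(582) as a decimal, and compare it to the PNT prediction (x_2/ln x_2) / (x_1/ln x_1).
π(7127)/π(582) = 913/106 ≈ 8.6132;  PNT prediction ≈ 8.7878.

π(582) = 106 and π(7127) = 913, so π(7127)/π(582) ≈ 8.6132. The PNT-predicted ratio is (7127/ln(7127)) / (582/ln(582)) ≈ 8.7878. The two agree to within a few percent, as expected.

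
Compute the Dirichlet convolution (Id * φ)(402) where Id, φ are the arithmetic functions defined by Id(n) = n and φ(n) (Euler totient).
(Id * φ)(402) = 1995

Divisors of 402: [1, 2, 3, 6, 67, 134, 201, 402]. For each d | 402:
  d = 1: Id(1) · φ(402/1) = 1 · 132 = 132
  d = 2: Id(2) · φ(402/2) = 2 · 132 = 264
  d = 3: Id(3) · φ(402/3) = 3 · 66 = 198
  d = 6: Id(6) · φ(402/6) = 6 · 66 = 396
  d = 67: Id(67) · φ(402/67) = 67 · 2 = 134
  d = 134: Id(134) · φ(402/134) = 134 · 2 = 268
  d = 201: Id(201) · φ(402/201) = 201 · 1 = 201
  d = 402: Id(402) · φ(402/402) = 402 · 1 = 402
Summing: (Id * φ)(402) = 132 + 264 + 198 + 396 + 134 + 268 + 201 + 402 = 1995.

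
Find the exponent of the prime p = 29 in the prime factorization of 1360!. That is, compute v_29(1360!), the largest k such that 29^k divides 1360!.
v_29(1360!) = 47

Legendre's formula: v_p(n!) = Σ_{k ≥ 1} ⌊n / p^k⌋. For p = 29, n = 1360, the terms are:
  ⌊1360/29^1⌋ = ⌊1360/29⌋ = 46
  ⌊1360/29^2⌋ = ⌊1360/841⌋ = 1
(the next term ⌊1360/29^3⌋ = 0, terminating the sum). Summing: v_29(1360!) = 46 + 1 = 47.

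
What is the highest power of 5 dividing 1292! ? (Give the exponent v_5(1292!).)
v_5(1292!) = 321

Legendre's formula: v_p(n!) = Σ_{k ≥ 1} ⌊n / p^k⌋. For p = 5, n = 1292, the terms are:
  ⌊1292/5^1⌋ = ⌊1292/5⌋ = 258
  ⌊1292/5^2⌋ = ⌊1292/25⌋ = 51
  ⌊1292/5^3⌋ = ⌊1292/125⌋ = 10
  ⌊1292/5^4⌋ = ⌊1292/625⌋ = 2
(the next term ⌊1292/5^5⌋ = 0, terminating the sum). Summing: v_5(1292!) = 258 + 51 + 10 + 2 = 321.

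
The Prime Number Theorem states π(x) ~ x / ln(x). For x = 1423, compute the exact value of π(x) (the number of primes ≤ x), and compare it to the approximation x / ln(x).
π(1423) = 224;  x/ln(x) ≈ 195.99;  relative error ≈ 12.50%.

Directly count primes up to 1423: π(1423) = 224. The PNT approximation gives 1423/ln(1423) ≈ 1423/7.26052 ≈ 195.99. Relative error (π(x) − x/ln(x)) / π(x) ≈ 12.50%; the approximation is known to undercount slightly (Li(x) is a better estimate).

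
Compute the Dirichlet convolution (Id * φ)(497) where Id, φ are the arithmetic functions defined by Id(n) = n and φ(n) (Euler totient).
(Id * φ)(497) = 1833

Divisors of 497: [1, 7, 71, 497]. For each d | 497:
  d = 1: Id(1) · φ(497/1) = 1 · 420 = 420
  d = 7: Id(7) · φ(497/7) = 7 · 70 = 490
  d = 71: Id(71) · φ(497/71) = 71 · 6 = 426
  d = 497: Id(497) · φ(497/497) = 497 · 1 = 497
Summing: (Id * φ)(497) = 420 + 490 + 426 + 497 = 1833.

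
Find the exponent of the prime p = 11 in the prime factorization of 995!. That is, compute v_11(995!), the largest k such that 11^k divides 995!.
v_11(995!) = 98

Legendre's formula: v_p(n!) = Σ_{k ≥ 1} ⌊n / p^k⌋. For p = 11, n = 995, the terms are:
  ⌊995/11^1⌋ = ⌊995/11⌋ = 90
  ⌊995/11^2⌋ = ⌊995/121⌋ = 8
(the next term ⌊995/11^3⌋ = 0, terminating the sum). Summing: v_11(995!) = 90 + 8 = 98.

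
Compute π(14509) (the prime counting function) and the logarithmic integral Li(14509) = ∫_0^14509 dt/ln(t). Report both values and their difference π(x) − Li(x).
π(14509) = 1699;  Li(14509) ≈ 1725.47;  π(x) − Li(x) ≈ -26.47.

Direct count of primes ≤ 14509 gives π(14509) = 1699. Numerical evaluation of the logarithmic integral gives Li(14509) ≈ 1725.47. The difference π(x) − Li(x) ≈ -26.47 is typically negative for small/moderate x (Li(x) overestimates), though Littlewood's theorem shows this sign changes infinitely often.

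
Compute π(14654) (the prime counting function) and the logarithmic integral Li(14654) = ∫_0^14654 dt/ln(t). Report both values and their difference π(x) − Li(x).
π(14654) = 1716;  Li(14654) ≈ 1740.60;  π(x) − Li(x) ≈ -24.60.

Direct count of primes ≤ 14654 gives π(14654) = 1716. Numerical evaluation of the logarithmic integral gives Li(14654) ≈ 1740.60. The difference π(x) − Li(x) ≈ -24.60 is typically negative for small/moderate x (Li(x) overestimates), though Littlewood's theorem shows this sign changes infinitely often.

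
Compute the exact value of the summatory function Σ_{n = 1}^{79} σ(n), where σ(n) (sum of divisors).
Σ_{n ≤ 79} σ(n) = 5128

Compute σ(n) for each 1 ≤ n ≤ 79: σ(1) = 1, σ(2) = 3, σ(3) = 4, σ(4) = 7, σ(5) = 6, σ(6) = 12, σ(7) = 8, σ(8) = 15, σ(9) = 13, σ(10) = 18, σ(11) = 12, σ(12) = 28, σ(13) = 14, σ(14) = 24, σ(15) = 24, σ(16) = 31, σ(17) = 18, σ(18) = 39, σ(19) = 20, σ(20) = 42, σ(21) = 32, σ(22) = 36, σ(23) = 24, σ(24) = 60, σ(25) = 31, σ(26) = 42, σ(27) = 40, σ(28) = 56, σ(29) = 30, σ(30) = 72, σ(31) = 32, σ(32) = 63, σ(33) = 48, σ(34) = 54, σ(35) = 48, σ(36) = 91, σ(37) = 38, σ(38) = 60, σ(39) = 56, σ(40) = 90, σ(41) = 42, σ(42) = 96, σ(43) = 44, σ(44) = 84, σ(45) = 78, σ(46) = 72, σ(47) = 48, σ(48) = 124, σ(49) = 57, σ(50) = 93, σ(51) = 72, σ(52) = 98, σ(53) = 54, σ(54) = 120, σ(55) = 72, σ(56) = 120, σ(57) = 80, σ(58) = 90, σ(59) = 60, σ(60) = 168, σ(61) = 62, σ(62) = 96, σ(63) = 104, σ(64) = 127, σ(65) = 84, σ(66) = 144, σ(67) = 68, σ(68) = 126, σ(69) = 96, σ(70) = 144, σ(71) = 72, σ(72) = 195, σ(73) = 74, σ(74) = 114, σ(75) = 124, σ(76) = 140, σ(77) = 96, σ(78) = 168, σ(79) = 80. Summing all 79 values: 5128. (Average order: Σ_{n ≤ x} σ(n) ~ (π²/12) x². For x = 79, (π²/12)·79² ≈ 5133.02.)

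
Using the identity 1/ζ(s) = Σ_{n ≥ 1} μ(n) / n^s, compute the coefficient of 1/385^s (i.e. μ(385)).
μ(385) = -1

Factor n = 385 = 5 · 7 · 11. μ(n) = 0 if any exponent ≥ 2 (not squarefree); otherwise μ(n) = (−1)^{ω(n)} where ω(n) is the number of distinct prime factors. Applying: μ(385) = -1.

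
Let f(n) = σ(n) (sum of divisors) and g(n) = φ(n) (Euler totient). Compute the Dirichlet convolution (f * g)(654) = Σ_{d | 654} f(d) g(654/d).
(σ * φ)(654) = 5232

Divisors of 654: [1, 2, 3, 6, 109, 218, 327, 654]. For each d | 654:
  d = 1: σ(1) · φ(654/1) = 1 · 216 = 216
  d = 2: σ(2) · φ(654/2) = 3 · 216 = 648
  d = 3: σ(3) · φ(654/3) = 4 · 108 = 432
  d = 6: σ(6) · φ(654/6) = 12 · 108 = 1296
  d = 109: σ(109) · φ(654/109) = 110 · 2 = 220
  d = 218: σ(218) · φ(654/218) = 330 · 2 = 660
  d = 327: σ(327) · φ(654/327) = 440 · 1 = 440
  d = 654: σ(654) · φ(654/654) = 1320 · 1 = 1320
Summing: (σ * φ)(654) = 216 + 648 + 432 + 1296 + 220 + 660 + 440 + 1320 = 5232.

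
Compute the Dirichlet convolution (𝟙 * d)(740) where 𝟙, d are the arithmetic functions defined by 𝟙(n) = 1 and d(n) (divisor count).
(𝟙 * d)(740) = 54

Divisors of 740: [1, 2, 4, 5, 10, 20, 37, 74, 148, 185, 370, 740]. For each d | 740:
  d = 1: 𝟙(1) · d(740/1) = 1 · 12 = 12
  d = 2: 𝟙(2) · d(740/2) = 1 · 8 = 8
  d = 4: 𝟙(4) · d(740/4) = 1 · 4 = 4
  d = 5: 𝟙(5) · d(740/5) = 1 · 6 = 6
  d = 10: 𝟙(10) · d(740/10) = 1 · 4 = 4
  d = 20: 𝟙(20) · d(740/20) = 1 · 2 = 2
  d = 37: 𝟙(37) · d(740/37) = 1 · 6 = 6
  d = 74: 𝟙(74) · d(740/74) = 1 · 4 = 4
  d = 148: 𝟙(148) · d(740/148) = 1 · 2 = 2
  d = 185: 𝟙(185) · d(740/185) = 1 · 3 = 3
  d = 370: 𝟙(370) · d(740/370) = 1 · 2 = 2
  d = 740: 𝟙(740) · d(740/740) = 1 · 1 = 1
Summing: (𝟙 * d)(740) = 12 + 8 + 4 + 6 + 4 + 2 + 6 + 4 + 2 + 3 + 2 + 1 = 54.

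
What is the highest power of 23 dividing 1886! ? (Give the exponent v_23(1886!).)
v_23(1886!) = 85

Legendre's formula: v_p(n!) = Σ_{k ≥ 1} ⌊n / p^k⌋. For p = 23, n = 1886, the terms are:
  ⌊1886/23^1⌋ = ⌊1886/23⌋ = 82
  ⌊1886/23^2⌋ = ⌊1886/529⌋ = 3
(the next term ⌊1886/23^3⌋ = 0, terminating the sum). Summing: v_23(1886!) = 82 + 3 = 85.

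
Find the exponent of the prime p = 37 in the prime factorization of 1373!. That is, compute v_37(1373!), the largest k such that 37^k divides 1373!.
v_37(1373!) = 38

Legendre's formula: v_p(n!) = Σ_{k ≥ 1} ⌊n / p^k⌋. For p = 37, n = 1373, the terms are:
  ⌊1373/37^1⌋ = ⌊1373/37⌋ = 37
  ⌊1373/37^2⌋ = ⌊1373/1369⌋ = 1
(the next term ⌊1373/37^3⌋ = 0, terminating the sum). Summing: v_37(1373!) = 37 + 1 = 38.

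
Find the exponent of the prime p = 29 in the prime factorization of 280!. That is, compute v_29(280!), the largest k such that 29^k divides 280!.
v_29(280!) = 9

Legendre's formula: v_p(n!) = Σ_{k ≥ 1} ⌊n / p^k⌋. For p = 29, n = 280, the terms are:
  ⌊280/29^1⌋ = ⌊280/29⌋ = 9
(the next term ⌊280/29^2⌋ = 0, terminating the sum). Summing: v_29(280!) = 9 = 9.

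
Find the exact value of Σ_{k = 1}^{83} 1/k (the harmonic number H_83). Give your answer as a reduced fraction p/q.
H_83 = 3672441655127796364812512959533039359/734184632222154704090370027645633600

Direct summation: H_83 = 1 + 1/2 + ... + 1/83. The least common denominator is lcm(1, ..., 83) = 8076030954443701744994070304101969600; over this denominator the numerator is 8076030954443701744994070304101969600 + 4038015477221850872497035152050984800 + 2692010318147900581664690101367323200 + 2019007738610925436248517576025492400 + 1615206190888740348998814060820393920 + 1346005159073950290832345050683661600 + 1153718707777671677856295757728852800 + 1009503869305462718124258788012746200 + 897336772715966860554896700455774400 + 807603095444370174499407030410196960 + 734184632222154704090370027645633600 + 673002579536975145416172525341830800 + 621233150341823211153390023392459200 + 576859353888835838928147878864426400 + 538402063629580116332938020273464640 + 504751934652731359062129394006373100 + 475060644379041279117298253182468800 + 448668386357983430277448350227887200 + 425054260760194828683898437057998400 + 403801547722185087249703515205098480 + 384572902592557225952098585909617600 + 367092316111077352045185013822816800 + 351131780627987032391046534960955200 + 336501289768487572708086262670915400 + 323041238177748069799762812164078784 + 310616575170911605576695011696229600 + 299112257571988953518298900151924800 + 288429676944417919464073939432213200 + 278483826015300060172209320831102400 + 269201031814790058166469010136732320 + 260517127562700056290131300132321600 + 252375967326365679531064697003186550 + 244728210740718234696790009215211200 + 237530322189520639558649126591234400 + 230743741555534335571259151545770560 + 224334193178991715138724175113943600 + 218271106876856803918758656867620800 + 212527130380097414341949218528999200 + 207077716780607737051130007797486400 + 201900773861092543624851757602549240 + 196976364742529310853513909856145600 + 192286451296278612976049292954808800 + 187814673359155854534745821025627200 + 183546158055538676022592506911408400 + 179467354543193372110979340091154880 + 175565890313993516195523267480477600 + 171830445839227696702001495831956800 + 168250644884243786354043131335457700 + 164816958253953096836613679675550400 + 161520619088874034899881406082039392 + 158353548126347093039099417727489600 + 155308287585455802788347505848114800 + 152377942536673617830076798190603200 + 149556128785994476759149450075962400 + 146836926444430940818074005529126720 + 144214838472208959732036969716106600 + 141684753586731609561299479019332800 + 139241913007650030086104660415551200 + 136881880583791554999899496679694400 + 134600515907395029083234505068366160 + 132393950072847569590066726296753600 + 130258563781350028145065650066160800 + 128190967530852408650699528636539200 + 126187983663182839765532348501593275 + 124246630068364642230678004678491840 + 122364105370359117348395004607605600 + 120537775439458234999911497076148800 + 118765161094760319779324563295617200 + 117043926875995677463682178320318400 + 115371870777767167785629575772885280 + 113746914851319742887240426818337600 + 112167096589495857569362087556971800 + 110630561019776736232795483617835200 + 109135553438428401959379328433810400 + 107680412725916023266587604054692928 + 106263565190048707170974609264499600 + 104883518888879243441481432520804800 + 103538858390303868525565003898743200 + 102228239929667110696127472203822400 + 100950386930546271812425878801274620 + 99704085857329651172766300050641600 + 98488182371264655426756954928072800 + 97301577764381948734868316916891200 = 40396858206405760012937642554863432949, so H_83 = 40396858206405760012937642554863432949/8076030954443701744994070304101969600; reducing by gcd(40396858206405760012937642554863432949, 8076030954443701744994070304101969600) = 11 gives 3672441655127796364812512959533039359/734184632222154704090370027645633600 ≈ 5.00207. (The PNT-adjacent estimate ln(83) + γ ≈ 4.99606 matches within O(1/n).)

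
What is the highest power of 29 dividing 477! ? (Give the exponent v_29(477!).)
v_29(477!) = 16

Legendre's formula: v_p(n!) = Σ_{k ≥ 1} ⌊n / p^k⌋. For p = 29, n = 477, the terms are:
  ⌊477/29^1⌋ = ⌊477/29⌋ = 16
(the next term ⌊477/29^2⌋ = 0, terminating the sum). Summing: v_29(477!) = 16 = 16.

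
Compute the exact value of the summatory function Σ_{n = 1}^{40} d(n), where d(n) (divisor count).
Σ_{n ≤ 40} d(n) = 158

Compute d(n) for each 1 ≤ n ≤ 40: d(1) = 1, d(2) = 2, d(3) = 2, d(4) = 3, d(5) = 2, d(6) = 4, d(7) = 2, d(8) = 4, d(9) = 3, d(10) = 4, d(11) = 2, d(12) = 6, d(13) = 2, d(14) = 4, d(15) = 4, d(16) = 5, d(17) = 2, d(18) = 6, d(19) = 2, d(20) = 6, d(21) = 4, d(22) = 4, d(23) = 2, d(24) = 8, d(25) = 3, d(26) = 4, d(27) = 4, d(28) = 6, d(29) = 2, d(30) = 8, d(31) = 2, d(32) = 6, d(33) = 4, d(34) = 4, d(35) = 4, d(36) = 9, d(37) = 2, d(38) = 4, d(39) = 4, d(40) = 8. Summing all 40 values: 158. (Dirichlet's divisor formula: Σ_{n ≤ x} d(n) = x ln(x) + (2γ − 1) x + O(√x). For x = 40, the asymptotic estimate is ≈ 153.73.)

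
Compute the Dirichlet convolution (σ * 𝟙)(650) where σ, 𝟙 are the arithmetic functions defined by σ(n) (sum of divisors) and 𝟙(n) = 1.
(σ * 𝟙)(650) = 2280

Divisors of 650: [1, 2, 5, 10, 13, 25, 26, 50, 65, 130, 325, 650]. For each d | 650:
  d = 1: σ(1) · 𝟙(650/1) = 1 · 1 = 1
  d = 2: σ(2) · 𝟙(650/2) = 3 · 1 = 3
  d = 5: σ(5) · 𝟙(650/5) = 6 · 1 = 6
  d = 10: σ(10) · 𝟙(650/10) = 18 · 1 = 18
  d = 13: σ(13) · 𝟙(650/13) = 14 · 1 = 14
  d = 25: σ(25) · 𝟙(650/25) = 31 · 1 = 31
  d = 26: σ(26) · 𝟙(650/26) = 42 · 1 = 42
  d = 50: σ(50) · 𝟙(650/50) = 93 · 1 = 93
  d = 65: σ(65) · 𝟙(650/65) = 84 · 1 = 84
  d = 130: σ(130) · 𝟙(650/130) = 252 · 1 = 252
  d = 325: σ(325) · 𝟙(650/325) = 434 · 1 = 434
  d = 650: σ(650) · 𝟙(650/650) = 1302 · 1 = 1302
Summing: (σ * 𝟙)(650) = 1 + 3 + 6 + 18 + 14 + 31 + 42 + 93 + 84 + 252 + 434 + 1302 = 2280.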